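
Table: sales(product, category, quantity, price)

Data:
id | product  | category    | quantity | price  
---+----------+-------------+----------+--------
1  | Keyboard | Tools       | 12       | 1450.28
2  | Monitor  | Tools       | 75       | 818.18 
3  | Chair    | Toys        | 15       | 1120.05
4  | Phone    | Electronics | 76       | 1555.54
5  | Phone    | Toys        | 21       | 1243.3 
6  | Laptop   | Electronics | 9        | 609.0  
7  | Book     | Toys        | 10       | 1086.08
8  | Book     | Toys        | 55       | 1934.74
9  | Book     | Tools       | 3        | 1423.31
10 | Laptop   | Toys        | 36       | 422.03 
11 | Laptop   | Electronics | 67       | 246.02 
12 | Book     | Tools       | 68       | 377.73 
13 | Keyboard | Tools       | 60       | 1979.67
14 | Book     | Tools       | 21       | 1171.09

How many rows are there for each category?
SELECT category, COUNT(*) as count
FROM sales
GROUP BY category

Result:
  Electronics: 3
  Tools: 6
  Toys: 5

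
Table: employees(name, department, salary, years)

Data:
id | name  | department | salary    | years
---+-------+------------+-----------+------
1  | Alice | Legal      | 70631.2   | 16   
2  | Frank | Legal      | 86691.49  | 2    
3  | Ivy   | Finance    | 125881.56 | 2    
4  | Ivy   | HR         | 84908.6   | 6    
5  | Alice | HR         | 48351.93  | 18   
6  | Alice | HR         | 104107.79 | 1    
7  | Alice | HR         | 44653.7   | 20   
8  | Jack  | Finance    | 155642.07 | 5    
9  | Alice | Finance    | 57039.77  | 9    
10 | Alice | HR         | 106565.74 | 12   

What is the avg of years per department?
SELECT department, AVG(years) as result
FROM employees
GROUP BY department

Result:
  Finance: 5.33
  HR: 11.40
  Legal: 9.00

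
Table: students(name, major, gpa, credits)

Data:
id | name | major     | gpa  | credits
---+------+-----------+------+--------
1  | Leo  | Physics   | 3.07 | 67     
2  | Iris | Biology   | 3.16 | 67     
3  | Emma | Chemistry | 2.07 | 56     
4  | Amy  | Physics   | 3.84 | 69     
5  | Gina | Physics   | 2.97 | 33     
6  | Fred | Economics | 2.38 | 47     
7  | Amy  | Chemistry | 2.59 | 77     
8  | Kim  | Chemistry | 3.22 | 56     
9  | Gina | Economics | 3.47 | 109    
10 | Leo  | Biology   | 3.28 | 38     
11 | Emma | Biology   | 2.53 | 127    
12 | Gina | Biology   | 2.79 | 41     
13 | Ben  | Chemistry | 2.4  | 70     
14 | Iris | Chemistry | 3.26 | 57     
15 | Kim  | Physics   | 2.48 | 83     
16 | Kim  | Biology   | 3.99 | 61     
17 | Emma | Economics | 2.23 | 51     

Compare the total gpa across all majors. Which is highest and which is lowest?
SELECT major, SUM(gpa)
FROM students
GROUP BY major
ORDER BY SUM(gpa)

All groups:
  Economics: 8.08
  Physics: 12.36
  Chemistry: 13.54
  Biology: 15.75

Highest: Biology (15.75)
Lowest: Economics (8.08)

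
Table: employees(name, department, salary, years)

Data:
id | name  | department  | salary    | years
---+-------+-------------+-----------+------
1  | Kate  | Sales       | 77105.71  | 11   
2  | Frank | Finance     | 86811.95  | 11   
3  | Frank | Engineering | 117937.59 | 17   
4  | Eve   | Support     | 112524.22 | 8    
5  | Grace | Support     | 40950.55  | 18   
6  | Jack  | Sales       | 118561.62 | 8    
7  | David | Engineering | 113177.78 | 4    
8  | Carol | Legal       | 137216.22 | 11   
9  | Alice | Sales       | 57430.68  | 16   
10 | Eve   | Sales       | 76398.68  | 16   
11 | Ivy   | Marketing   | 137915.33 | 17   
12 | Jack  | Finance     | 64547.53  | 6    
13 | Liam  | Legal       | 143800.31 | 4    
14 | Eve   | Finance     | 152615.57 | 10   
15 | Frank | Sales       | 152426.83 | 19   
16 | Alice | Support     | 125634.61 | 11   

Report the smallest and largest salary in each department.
SELECT department, MIN(salary), MAX(salary)
FROM employees
GROUP BY department

Result:
  Engineering: min=113177.78, max=117937.59
  Finance: min=64547.53, max=152615.57
  Legal: min=137216.22, max=143800.31
  Marketing: min=137915.33, max=137915.33
  Sales: min=57430.68, max=152426.83
  Support: min=40950.55, max=125634.61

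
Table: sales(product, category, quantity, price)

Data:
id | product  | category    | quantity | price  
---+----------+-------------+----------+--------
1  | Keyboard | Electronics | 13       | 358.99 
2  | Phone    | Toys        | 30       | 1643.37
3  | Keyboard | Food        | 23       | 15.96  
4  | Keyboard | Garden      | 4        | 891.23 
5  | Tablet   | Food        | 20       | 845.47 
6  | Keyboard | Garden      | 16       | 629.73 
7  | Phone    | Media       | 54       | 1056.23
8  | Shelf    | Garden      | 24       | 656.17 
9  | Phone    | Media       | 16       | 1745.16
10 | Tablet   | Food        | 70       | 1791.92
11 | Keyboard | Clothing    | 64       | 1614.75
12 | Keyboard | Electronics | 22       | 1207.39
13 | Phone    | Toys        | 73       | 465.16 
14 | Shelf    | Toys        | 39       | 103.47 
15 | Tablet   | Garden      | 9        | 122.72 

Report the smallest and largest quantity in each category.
SELECT category, MIN(quantity), MAX(quantity)
FROM sales
GROUP BY category

Result:
  Clothing: min=64, max=64
  Electronics: min=13, max=22
  Food: min=20, max=70
  Garden: min=4, max=24
  Media: min=16, max=54
  Toys: min=30, max=73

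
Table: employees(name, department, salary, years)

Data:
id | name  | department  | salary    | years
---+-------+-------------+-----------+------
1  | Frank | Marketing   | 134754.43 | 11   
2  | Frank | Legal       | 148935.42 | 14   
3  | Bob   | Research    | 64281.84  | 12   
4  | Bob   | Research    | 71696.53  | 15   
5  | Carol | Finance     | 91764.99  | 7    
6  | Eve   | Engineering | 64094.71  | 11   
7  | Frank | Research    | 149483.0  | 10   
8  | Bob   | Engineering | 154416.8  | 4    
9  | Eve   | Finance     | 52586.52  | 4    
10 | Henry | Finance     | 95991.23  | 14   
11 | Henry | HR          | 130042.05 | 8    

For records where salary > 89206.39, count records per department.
SELECT department, COUNT(*)
FROM employees
WHERE salary > 89206.39
GROUP BY department

Note: WHERE filters rows before grouping.

Result:
  Engineering: 1
  Finance: 2
  HR: 1
  Legal: 1
  Marketing: 1
  Research: 1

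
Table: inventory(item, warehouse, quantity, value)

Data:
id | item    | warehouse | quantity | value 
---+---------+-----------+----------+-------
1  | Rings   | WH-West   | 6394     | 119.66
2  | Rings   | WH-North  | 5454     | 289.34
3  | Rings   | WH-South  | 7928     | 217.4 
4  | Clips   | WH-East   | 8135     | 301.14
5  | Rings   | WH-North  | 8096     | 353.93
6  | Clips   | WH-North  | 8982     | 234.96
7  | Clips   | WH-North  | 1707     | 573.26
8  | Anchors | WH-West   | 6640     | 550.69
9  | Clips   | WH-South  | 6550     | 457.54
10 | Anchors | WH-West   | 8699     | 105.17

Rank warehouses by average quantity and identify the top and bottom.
SELECT warehouse, AVG(quantity)
FROM inventory
GROUP BY warehouse
ORDER BY AVG(quantity)

All groups:
  WH-North: 6059.75
  WH-South: 7239.00
  WH-West: 7244.33
  WH-East: 8135.00

Highest: WH-East (8135.00)
Lowest: WH-North (6059.75)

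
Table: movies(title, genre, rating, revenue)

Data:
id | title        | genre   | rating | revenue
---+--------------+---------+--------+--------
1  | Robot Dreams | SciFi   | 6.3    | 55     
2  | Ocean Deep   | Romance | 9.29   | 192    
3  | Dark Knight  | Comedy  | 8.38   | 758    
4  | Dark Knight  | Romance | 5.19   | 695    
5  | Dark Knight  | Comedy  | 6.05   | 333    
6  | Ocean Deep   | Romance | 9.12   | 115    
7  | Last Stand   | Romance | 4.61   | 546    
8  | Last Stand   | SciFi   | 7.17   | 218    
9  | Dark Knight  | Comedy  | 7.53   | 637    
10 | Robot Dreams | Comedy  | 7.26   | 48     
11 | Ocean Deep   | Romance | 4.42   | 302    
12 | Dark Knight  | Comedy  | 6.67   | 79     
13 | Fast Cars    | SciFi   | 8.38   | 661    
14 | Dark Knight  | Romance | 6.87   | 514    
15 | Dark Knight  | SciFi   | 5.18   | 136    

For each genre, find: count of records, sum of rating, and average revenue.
SELECT genre,
       COUNT(*) as cnt,
       SUM(rating) as total_rating,
       AVG(revenue) as avg_revenue
FROM movies
GROUP BY genre

Result:
  Comedy: 5 records, 35.89 total rating, 371.00 avg revenue
  Romance: 6 records, 39.50 total rating, 394.00 avg revenue
  SciFi: 4 records, 27.03 total rating, 267.50 avg revenue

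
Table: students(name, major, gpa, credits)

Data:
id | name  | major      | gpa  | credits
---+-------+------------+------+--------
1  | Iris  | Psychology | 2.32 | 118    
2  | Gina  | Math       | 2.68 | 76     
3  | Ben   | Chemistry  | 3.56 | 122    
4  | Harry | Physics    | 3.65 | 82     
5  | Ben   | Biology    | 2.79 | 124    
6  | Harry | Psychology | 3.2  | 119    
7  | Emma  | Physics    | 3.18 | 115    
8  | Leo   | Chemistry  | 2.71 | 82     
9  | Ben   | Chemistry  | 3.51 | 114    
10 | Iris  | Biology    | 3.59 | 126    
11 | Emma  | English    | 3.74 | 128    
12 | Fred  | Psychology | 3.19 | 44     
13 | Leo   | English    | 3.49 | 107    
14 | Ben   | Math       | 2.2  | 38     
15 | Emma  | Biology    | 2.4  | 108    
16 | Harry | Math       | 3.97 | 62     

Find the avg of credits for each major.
SELECT major, AVG(credits) as result
FROM students
GROUP BY major

Result:
  Biology: 119.33
  Chemistry: 106.00
  English: 117.50
  Math: 58.67
  Physics: 98.50
  Psychology: 93.67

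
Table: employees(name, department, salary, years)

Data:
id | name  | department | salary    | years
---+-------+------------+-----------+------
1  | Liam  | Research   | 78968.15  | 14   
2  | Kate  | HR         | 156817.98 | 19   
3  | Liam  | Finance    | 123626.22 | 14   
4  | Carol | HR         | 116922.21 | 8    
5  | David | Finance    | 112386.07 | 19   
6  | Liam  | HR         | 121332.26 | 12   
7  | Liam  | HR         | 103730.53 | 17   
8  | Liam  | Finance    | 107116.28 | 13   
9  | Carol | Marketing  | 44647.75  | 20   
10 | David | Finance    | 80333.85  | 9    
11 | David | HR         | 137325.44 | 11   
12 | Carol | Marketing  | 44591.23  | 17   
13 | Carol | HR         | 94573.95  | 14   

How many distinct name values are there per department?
SELECT department, COUNT(DISTINCT name)
FROM employees
GROUP BY department

Result:
  Finance: 2 distinct
  HR: 4 distinct
  Marketing: 1 distinct
  Research: 1 distinct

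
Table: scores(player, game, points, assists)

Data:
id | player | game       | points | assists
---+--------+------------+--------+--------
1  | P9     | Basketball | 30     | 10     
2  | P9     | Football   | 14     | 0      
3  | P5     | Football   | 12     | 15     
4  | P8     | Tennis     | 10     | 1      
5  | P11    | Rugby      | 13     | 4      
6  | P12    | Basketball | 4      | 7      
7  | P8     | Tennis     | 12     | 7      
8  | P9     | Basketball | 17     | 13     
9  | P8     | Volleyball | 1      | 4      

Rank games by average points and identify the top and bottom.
SELECT game, AVG(points)
FROM scores
GROUP BY game
ORDER BY AVG(points)

All groups:
  Volleyball: 1.00
  Tennis: 11.00
  Football: 13.00
  Rugby: 13.00
  Basketball: 17.00

Highest: Basketball (17.00)
Lowest: Volleyball (1.00)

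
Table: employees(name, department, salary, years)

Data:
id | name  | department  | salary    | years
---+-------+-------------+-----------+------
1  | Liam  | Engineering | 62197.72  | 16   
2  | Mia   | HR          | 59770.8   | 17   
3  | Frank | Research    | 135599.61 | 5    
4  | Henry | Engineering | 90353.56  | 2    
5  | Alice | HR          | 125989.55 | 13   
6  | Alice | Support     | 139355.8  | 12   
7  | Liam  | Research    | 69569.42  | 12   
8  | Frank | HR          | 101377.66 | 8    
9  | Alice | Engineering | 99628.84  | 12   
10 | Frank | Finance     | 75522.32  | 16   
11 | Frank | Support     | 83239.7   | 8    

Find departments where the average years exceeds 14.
SELECT department, AVG(years)
FROM employees
GROUP BY department
HAVING AVG(years) > 14

Result:
  Finance: avg=16.00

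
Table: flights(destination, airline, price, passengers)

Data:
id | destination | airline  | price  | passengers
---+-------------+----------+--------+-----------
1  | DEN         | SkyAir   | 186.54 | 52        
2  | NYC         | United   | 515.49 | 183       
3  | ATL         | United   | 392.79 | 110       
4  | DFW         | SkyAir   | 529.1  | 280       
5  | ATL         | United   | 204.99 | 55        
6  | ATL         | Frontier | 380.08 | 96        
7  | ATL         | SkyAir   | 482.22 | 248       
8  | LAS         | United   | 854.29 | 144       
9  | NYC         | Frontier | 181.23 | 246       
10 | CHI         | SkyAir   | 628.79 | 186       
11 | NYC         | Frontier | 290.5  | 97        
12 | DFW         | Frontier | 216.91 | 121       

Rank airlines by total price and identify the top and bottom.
SELECT airline, SUM(price)
FROM flights
GROUP BY airline
ORDER BY SUM(price)

All groups:
  Frontier: 1068.72
  SkyAir: 1826.65
  United: 1967.56

Highest: United (1967.56)
Lowest: Frontier (1068.72)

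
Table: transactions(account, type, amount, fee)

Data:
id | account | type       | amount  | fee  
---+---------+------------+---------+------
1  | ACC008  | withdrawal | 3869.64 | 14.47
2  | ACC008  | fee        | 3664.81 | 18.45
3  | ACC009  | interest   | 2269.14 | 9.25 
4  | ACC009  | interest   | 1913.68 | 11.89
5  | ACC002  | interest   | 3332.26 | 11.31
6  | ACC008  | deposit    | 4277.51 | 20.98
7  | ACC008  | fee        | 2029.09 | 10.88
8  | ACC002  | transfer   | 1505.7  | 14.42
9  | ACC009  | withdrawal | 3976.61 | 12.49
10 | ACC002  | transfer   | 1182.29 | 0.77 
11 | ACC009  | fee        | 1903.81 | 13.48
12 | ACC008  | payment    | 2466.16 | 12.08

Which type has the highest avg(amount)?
SELECT type, AVG(amount) as val
FROM transactions
GROUP BY type
ORDER BY val DESC
LIMIT 1

Result: deposit with avg(amount) = 4277.51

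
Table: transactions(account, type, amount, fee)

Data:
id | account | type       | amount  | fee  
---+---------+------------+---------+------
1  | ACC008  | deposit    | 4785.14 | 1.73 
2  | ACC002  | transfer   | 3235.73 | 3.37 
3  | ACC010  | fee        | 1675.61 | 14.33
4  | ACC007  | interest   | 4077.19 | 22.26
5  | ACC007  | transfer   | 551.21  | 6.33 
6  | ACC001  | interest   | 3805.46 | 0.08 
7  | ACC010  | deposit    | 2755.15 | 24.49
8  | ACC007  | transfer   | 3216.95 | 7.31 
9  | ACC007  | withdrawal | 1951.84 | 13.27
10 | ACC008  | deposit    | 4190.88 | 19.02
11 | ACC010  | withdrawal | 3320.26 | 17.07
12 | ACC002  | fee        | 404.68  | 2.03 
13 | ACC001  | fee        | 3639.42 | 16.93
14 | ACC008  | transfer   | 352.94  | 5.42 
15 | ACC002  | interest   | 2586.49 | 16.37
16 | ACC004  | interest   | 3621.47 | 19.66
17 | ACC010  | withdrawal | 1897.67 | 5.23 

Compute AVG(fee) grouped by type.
SELECT type, AVG(fee) as result
FROM transactions
GROUP BY type

Result:
  deposit: 15.08
  fee: 11.10
  interest: 14.59
  transfer: 5.61
  withdrawal: 11.86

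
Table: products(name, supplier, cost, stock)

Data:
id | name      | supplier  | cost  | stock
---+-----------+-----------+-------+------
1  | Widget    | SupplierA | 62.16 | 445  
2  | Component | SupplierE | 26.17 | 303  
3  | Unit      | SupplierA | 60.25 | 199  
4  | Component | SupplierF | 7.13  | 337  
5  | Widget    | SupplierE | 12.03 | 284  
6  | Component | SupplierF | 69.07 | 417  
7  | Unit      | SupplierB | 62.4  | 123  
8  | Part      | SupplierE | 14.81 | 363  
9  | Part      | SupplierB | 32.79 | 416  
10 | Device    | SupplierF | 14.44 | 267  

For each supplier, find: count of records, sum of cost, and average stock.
SELECT supplier,
       COUNT(*) as cnt,
       SUM(cost) as total_cost,
       AVG(stock) as avg_stock
FROM products
GROUP BY supplier

Result:
  SupplierA: 2 records, 122.41 total cost, 322.00 avg stock
  SupplierB: 2 records, 95.19 total cost, 269.50 avg stock
  SupplierE: 3 records, 53.01 total cost, 316.67 avg stock
  SupplierF: 3 records, 90.64 total cost, 340.33 avg stock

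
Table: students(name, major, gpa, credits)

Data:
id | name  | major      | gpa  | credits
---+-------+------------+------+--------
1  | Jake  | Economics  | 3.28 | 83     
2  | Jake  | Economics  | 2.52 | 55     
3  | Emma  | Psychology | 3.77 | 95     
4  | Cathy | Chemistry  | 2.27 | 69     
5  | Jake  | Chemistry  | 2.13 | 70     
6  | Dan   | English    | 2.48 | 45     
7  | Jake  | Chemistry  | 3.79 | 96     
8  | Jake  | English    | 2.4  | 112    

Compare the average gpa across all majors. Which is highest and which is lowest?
SELECT major, AVG(gpa)
FROM students
GROUP BY major
ORDER BY AVG(gpa)

All groups:
  English: 2.44
  Chemistry: 2.73
  Economics: 2.90
  Psychology: 3.77

Highest: Psychology (3.77)
Lowest: English (2.44)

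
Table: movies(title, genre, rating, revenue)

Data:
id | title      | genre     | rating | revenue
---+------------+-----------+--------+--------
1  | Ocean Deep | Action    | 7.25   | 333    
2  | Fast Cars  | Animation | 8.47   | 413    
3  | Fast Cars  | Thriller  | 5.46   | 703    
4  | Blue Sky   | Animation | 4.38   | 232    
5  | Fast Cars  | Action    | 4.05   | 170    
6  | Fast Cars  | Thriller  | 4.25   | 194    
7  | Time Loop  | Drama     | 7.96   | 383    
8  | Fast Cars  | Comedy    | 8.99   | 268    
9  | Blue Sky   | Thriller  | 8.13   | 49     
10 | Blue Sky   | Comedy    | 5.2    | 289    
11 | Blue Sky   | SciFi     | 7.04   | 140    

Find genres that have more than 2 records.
SELECT genre, COUNT(*) as cnt
FROM movies
GROUP BY genre
HAVING COUNT(*) > 2

Result:
  Thriller: 3

Note: HAVING filters groups after aggregation, WHERE filters rows before.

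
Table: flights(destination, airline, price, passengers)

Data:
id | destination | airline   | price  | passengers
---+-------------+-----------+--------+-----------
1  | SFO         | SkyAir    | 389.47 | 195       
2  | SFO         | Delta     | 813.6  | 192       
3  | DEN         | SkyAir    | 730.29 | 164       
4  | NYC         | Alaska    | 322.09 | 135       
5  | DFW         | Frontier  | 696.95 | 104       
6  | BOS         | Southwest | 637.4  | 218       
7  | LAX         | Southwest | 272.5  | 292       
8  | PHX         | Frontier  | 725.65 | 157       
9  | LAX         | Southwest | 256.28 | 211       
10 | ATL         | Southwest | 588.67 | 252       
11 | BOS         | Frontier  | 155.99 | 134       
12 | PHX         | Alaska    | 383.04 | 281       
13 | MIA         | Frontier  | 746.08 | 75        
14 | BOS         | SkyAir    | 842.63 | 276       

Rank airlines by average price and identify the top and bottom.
SELECT airline, AVG(price)
FROM flights
GROUP BY airline
ORDER BY AVG(price)

All groups:
  Alaska: 352.57
  Southwest: 438.71
  Frontier: 581.17
  SkyAir: 654.13
  Delta: 813.60

Highest: Delta (813.60)
Lowest: Alaska (352.57)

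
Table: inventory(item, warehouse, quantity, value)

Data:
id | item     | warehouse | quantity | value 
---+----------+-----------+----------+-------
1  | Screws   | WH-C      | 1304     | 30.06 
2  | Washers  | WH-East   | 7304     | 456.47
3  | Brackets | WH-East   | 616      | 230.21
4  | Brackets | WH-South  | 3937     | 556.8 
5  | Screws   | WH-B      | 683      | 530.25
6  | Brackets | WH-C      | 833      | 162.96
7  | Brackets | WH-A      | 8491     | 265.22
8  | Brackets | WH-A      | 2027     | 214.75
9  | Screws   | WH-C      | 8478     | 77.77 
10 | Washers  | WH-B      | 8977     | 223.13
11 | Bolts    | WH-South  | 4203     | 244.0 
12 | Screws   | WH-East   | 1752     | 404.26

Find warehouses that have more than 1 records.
SELECT warehouse, COUNT(*) as cnt
FROM inventory
GROUP BY warehouse
HAVING COUNT(*) > 1

Result:
  WH-A: 2
  WH-B: 2
  WH-C: 3
  WH-East: 3
  WH-South: 2

Note: HAVING filters groups after aggregation, WHERE filters rows before.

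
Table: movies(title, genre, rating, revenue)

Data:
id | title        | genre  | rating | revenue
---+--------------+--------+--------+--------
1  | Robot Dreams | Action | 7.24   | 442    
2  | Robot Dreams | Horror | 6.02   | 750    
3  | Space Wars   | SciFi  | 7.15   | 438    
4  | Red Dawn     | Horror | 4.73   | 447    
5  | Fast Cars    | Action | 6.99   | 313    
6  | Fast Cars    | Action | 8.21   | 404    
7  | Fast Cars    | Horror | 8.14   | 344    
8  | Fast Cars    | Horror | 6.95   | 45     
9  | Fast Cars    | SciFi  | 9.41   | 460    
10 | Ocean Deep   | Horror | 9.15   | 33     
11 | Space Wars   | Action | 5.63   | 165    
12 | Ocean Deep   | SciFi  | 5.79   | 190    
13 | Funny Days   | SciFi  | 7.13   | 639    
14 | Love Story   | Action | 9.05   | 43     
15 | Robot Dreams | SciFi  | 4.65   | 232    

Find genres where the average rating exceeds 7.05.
SELECT genre, AVG(rating)
FROM movies
GROUP BY genre
HAVING AVG(rating) > 7.05

Result:
  Action: avg=7.42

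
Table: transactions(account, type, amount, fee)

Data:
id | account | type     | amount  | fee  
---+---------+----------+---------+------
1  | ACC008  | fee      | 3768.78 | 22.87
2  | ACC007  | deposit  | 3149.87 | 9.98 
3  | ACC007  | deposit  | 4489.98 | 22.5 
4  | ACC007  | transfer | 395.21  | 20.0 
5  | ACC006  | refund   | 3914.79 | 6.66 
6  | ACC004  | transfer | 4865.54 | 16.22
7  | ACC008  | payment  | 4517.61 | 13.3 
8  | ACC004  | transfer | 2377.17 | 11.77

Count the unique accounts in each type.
SELECT type, COUNT(DISTINCT account)
FROM transactions
GROUP BY type

Result:
  deposit: 1 distinct
  fee: 1 distinct
  payment: 1 distinct
  refund: 1 distinct
  transfer: 2 distinct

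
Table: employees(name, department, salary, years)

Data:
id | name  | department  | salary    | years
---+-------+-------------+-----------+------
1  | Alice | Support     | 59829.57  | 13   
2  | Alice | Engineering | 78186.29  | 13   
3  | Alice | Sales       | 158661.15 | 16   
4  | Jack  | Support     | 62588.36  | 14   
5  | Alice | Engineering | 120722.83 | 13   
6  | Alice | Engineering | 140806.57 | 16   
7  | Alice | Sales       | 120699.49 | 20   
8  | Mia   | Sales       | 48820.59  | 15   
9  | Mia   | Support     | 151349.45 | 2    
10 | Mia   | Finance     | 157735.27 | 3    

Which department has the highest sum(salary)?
SELECT department, SUM(salary) as val
FROM employees
GROUP BY department
ORDER BY val DESC
LIMIT 1

Result: Engineering with sum(salary) = 339715.69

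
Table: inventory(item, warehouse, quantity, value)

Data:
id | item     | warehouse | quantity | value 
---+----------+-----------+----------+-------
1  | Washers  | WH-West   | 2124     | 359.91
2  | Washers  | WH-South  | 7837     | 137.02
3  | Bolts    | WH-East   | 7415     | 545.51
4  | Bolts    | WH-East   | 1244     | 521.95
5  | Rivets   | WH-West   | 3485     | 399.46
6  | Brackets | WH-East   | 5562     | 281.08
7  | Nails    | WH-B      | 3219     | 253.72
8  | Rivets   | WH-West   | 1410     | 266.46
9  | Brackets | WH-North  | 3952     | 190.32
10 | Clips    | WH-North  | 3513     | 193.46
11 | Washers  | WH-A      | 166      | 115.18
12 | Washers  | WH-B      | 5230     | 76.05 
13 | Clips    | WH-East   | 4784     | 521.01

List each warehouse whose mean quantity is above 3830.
SELECT warehouse, AVG(quantity)
FROM inventory
GROUP BY warehouse
HAVING AVG(quantity) > 3830

Result:
  WH-B: avg=4224.50
  WH-East: avg=4751.25
  WH-South: avg=7837.00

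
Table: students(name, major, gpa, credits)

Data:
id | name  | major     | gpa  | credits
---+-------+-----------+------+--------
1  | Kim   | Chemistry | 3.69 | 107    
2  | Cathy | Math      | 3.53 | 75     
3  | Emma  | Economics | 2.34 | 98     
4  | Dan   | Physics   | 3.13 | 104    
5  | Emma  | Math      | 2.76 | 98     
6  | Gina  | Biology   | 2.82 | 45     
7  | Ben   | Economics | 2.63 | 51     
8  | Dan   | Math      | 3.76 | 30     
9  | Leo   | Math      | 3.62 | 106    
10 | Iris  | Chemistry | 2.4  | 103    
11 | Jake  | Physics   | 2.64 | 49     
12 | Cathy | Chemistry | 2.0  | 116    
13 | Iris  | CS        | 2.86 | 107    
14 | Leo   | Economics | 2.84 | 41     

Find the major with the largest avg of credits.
SELECT major, AVG(credits) as val
FROM students
GROUP BY major
ORDER BY val DESC
LIMIT 1

Result: Chemistry with avg(credits) = 108.67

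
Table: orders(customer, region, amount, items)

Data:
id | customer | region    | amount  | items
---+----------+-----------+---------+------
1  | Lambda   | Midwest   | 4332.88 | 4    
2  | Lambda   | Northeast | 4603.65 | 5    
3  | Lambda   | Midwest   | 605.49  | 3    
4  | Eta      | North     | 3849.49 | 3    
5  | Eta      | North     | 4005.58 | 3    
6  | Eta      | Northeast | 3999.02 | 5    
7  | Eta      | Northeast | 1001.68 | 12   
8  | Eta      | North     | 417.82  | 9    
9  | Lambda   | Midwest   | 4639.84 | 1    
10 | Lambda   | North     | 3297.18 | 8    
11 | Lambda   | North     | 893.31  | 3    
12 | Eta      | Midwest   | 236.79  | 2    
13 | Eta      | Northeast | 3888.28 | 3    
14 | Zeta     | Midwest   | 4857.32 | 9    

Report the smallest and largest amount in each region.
SELECT region, MIN(amount), MAX(amount)
FROM orders
GROUP BY region

Result:
  Midwest: min=236.79, max=4857.32
  North: min=417.82, max=4005.58
  Northeast: min=1001.68, max=4603.65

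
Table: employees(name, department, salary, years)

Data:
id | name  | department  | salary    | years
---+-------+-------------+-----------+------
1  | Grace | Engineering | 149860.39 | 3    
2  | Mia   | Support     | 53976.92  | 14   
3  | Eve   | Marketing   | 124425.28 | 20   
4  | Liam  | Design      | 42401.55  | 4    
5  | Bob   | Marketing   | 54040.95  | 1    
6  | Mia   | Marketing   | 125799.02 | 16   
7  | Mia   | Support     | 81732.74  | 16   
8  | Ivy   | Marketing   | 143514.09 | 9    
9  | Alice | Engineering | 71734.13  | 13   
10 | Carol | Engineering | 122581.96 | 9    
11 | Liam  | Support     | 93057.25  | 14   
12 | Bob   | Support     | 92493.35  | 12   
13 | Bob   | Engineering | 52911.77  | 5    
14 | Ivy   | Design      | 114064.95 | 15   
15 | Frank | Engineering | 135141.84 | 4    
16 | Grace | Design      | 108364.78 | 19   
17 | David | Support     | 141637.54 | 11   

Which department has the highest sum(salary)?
SELECT department, SUM(salary) as val
FROM employees
GROUP BY department
ORDER BY val DESC
LIMIT 1

Result: Engineering with sum(salary) = 532230.09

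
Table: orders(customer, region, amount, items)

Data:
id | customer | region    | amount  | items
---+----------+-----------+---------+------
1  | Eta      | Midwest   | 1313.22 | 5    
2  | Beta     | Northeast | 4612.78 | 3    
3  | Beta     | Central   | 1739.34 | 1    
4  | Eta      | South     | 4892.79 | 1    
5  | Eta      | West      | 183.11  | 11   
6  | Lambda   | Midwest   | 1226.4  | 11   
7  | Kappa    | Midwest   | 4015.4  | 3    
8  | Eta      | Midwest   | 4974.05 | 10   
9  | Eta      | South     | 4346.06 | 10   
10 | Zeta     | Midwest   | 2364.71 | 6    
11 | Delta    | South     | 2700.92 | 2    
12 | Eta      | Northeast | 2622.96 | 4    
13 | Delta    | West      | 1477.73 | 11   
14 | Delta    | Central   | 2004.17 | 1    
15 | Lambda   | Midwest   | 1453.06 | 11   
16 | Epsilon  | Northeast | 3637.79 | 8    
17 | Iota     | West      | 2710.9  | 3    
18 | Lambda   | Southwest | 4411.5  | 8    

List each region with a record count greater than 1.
SELECT region, COUNT(*) as cnt
FROM orders
GROUP BY region
HAVING COUNT(*) > 1

Result:
  Central: 2
  Midwest: 6
  Northeast: 3
  South: 3
  West: 3

Note: HAVING filters groups after aggregation, WHERE filters rows before.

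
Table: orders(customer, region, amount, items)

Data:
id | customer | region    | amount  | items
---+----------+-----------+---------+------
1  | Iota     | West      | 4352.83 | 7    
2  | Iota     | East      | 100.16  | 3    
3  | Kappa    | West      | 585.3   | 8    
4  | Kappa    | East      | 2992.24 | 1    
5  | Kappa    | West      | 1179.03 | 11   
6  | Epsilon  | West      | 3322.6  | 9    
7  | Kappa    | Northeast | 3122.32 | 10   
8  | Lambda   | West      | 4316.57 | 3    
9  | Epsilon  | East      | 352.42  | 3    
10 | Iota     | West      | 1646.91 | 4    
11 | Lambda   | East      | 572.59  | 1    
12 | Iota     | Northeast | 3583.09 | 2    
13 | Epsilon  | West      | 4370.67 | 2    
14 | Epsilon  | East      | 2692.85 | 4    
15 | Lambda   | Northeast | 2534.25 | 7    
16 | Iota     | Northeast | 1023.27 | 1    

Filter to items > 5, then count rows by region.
SELECT region, COUNT(*)
FROM orders
WHERE items > 5
GROUP BY region

Note: WHERE filters rows before grouping.

Result:
  Northeast: 2
  West: 4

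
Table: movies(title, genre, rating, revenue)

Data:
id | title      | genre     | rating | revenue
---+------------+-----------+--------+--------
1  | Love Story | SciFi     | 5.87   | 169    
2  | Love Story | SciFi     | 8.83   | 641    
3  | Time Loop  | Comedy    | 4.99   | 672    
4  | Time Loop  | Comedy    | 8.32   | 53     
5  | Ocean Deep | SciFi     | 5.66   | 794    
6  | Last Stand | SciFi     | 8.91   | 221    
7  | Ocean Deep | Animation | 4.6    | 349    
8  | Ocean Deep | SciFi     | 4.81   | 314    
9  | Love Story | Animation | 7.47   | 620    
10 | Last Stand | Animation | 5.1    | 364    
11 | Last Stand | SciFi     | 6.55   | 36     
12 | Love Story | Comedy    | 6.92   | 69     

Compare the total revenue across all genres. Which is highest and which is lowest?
SELECT genre, SUM(revenue)
FROM movies
GROUP BY genre
ORDER BY SUM(revenue)

All groups:
  Comedy: 794
  Animation: 1333
  SciFi: 2175

Highest: SciFi (2175)
Lowest: Comedy (794)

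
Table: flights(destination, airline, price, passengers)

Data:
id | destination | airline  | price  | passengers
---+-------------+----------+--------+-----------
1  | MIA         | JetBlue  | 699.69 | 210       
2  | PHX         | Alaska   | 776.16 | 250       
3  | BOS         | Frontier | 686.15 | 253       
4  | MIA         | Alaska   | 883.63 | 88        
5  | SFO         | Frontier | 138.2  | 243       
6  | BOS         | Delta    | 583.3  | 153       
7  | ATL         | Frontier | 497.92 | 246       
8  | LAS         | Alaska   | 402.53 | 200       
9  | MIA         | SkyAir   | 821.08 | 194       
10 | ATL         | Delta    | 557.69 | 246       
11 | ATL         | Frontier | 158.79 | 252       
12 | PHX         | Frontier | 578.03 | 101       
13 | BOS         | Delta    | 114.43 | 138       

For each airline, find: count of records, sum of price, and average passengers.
SELECT airline,
       COUNT(*) as cnt,
       SUM(price) as total_price,
       AVG(passengers) as avg_passengers
FROM flights
GROUP BY airline

Result:
  Alaska: 3 records, 2062.32 total price, 179.33 avg passengers
  Delta: 3 records, 1255.42 total price, 179.00 avg passengers
  Frontier: 5 records, 2059.09 total price, 219.00 avg passengers
  JetBlue: 1 records, 699.69 total price, 210.00 avg passengers
  SkyAir: 1 records, 821.08 total price, 194.00 avg passengers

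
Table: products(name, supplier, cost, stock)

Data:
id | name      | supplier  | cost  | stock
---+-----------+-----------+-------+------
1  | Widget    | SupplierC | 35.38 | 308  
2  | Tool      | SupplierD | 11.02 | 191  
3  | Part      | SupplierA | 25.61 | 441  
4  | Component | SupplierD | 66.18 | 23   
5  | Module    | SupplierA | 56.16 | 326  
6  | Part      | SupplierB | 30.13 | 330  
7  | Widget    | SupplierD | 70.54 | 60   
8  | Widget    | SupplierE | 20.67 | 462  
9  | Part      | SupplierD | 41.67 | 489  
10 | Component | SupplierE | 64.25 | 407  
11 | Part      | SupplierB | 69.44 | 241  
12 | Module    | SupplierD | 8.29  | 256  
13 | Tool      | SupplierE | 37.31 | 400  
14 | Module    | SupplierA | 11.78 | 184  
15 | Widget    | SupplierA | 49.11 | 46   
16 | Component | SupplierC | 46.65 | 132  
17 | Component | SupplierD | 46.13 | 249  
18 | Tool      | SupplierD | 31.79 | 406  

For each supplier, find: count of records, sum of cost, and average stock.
SELECT supplier,
       COUNT(*) as cnt,
       SUM(cost) as total_cost,
       AVG(stock) as avg_stock
FROM products
GROUP BY supplier

Result:
  SupplierA: 4 records, 142.66 total cost, 249.25 avg stock
  SupplierB: 2 records, 99.57 total cost, 285.50 avg stock
  SupplierC: 2 records, 82.03 total cost, 220.00 avg stock
  SupplierD: 7 records, 275.62 total cost, 239.14 avg stock
  SupplierE: 3 records, 122.23 total cost, 423.00 avg stock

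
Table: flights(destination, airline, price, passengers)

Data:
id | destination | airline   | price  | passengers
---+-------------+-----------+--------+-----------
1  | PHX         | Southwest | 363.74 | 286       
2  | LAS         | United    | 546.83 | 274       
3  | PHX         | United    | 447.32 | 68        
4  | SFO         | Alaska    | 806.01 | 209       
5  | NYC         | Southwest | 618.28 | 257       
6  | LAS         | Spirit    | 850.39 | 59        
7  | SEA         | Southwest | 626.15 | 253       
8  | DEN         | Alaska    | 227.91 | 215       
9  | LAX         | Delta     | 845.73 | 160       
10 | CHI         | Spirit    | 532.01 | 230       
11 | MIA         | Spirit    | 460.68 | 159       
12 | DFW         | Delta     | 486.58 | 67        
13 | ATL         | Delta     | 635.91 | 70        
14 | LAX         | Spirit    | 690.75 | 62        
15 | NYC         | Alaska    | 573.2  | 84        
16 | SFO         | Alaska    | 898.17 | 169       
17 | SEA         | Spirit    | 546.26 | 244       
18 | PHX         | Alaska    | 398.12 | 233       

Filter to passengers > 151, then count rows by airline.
SELECT airline, COUNT(*)
FROM flights
WHERE passengers > 151
GROUP BY airline

Note: WHERE filters rows before grouping.

Result:
  Alaska: 4
  Delta: 1
  Southwest: 3
  Spirit: 3
  United: 1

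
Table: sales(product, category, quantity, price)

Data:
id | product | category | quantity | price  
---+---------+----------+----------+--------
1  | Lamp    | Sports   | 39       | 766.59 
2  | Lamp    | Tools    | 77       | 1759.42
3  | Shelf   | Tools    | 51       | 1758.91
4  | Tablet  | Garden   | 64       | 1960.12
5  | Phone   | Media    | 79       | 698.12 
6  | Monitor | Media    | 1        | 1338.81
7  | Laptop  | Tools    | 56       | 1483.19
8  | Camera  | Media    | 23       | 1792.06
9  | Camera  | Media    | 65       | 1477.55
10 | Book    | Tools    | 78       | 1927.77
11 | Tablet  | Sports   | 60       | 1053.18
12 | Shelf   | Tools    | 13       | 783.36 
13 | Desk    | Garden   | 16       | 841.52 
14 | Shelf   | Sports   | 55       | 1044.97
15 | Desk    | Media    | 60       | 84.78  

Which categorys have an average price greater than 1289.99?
SELECT category, AVG(price)
FROM sales
GROUP BY category
HAVING AVG(price) > 1289.99

Result:
  Garden: avg=1400.82
  Tools: avg=1542.53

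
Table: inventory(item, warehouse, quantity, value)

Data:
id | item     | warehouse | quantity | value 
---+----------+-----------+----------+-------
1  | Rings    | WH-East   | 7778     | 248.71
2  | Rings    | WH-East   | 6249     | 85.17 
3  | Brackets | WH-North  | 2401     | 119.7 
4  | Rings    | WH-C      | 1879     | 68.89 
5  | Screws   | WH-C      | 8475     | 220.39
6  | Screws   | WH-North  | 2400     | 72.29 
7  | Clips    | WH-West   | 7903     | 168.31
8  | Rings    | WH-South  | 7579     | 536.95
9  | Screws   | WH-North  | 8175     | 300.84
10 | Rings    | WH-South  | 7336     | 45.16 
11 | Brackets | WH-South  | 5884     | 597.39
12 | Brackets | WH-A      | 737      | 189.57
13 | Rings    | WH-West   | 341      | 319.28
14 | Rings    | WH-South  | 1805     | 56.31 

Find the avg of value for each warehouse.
SELECT warehouse, AVG(value) as result
FROM inventory
GROUP BY warehouse

Result:
  WH-A: 189.57
  WH-C: 144.64
  WH-East: 166.94
  WH-North: 164.28
  WH-South: 308.95
  WH-West: 243.80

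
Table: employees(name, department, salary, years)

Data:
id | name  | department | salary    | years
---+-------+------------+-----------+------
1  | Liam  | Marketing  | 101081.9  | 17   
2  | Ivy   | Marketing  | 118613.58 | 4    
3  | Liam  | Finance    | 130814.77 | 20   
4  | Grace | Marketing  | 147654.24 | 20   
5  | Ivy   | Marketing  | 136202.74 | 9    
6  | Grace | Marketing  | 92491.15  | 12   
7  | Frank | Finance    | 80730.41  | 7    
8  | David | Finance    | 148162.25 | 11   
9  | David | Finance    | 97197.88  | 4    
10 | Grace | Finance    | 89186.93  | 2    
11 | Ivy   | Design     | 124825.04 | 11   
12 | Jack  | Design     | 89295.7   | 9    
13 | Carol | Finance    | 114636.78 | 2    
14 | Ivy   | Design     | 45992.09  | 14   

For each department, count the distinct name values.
SELECT department, COUNT(DISTINCT name)
FROM employees
GROUP BY department

Result:
  Design: 2 distinct
  Finance: 5 distinct
  Marketing: 3 distinct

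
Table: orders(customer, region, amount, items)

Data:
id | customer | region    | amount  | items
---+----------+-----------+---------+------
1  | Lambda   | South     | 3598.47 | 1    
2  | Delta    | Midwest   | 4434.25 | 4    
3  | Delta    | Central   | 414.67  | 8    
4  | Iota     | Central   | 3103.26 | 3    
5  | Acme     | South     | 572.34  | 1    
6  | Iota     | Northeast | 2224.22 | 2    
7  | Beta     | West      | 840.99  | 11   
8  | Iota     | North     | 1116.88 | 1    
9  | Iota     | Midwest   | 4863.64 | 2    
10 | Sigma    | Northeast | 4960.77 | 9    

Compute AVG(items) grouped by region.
SELECT region, AVG(items) as result
FROM orders
GROUP BY region

Result:
  Central: 5.50
  Midwest: 3.00
  North: 1.00
  Northeast: 5.50
  South: 1.00
  West: 11.00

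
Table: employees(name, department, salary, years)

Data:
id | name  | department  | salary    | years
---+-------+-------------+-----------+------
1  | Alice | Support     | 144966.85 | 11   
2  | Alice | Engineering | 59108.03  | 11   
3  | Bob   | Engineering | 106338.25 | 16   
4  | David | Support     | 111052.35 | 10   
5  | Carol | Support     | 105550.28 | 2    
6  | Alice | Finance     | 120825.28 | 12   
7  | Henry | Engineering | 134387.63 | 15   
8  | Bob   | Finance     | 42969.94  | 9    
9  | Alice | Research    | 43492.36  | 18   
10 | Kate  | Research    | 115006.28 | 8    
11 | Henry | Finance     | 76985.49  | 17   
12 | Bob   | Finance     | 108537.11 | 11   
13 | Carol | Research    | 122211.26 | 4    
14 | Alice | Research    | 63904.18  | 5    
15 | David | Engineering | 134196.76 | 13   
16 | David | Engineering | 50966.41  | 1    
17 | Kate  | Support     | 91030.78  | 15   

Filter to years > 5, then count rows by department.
SELECT department, COUNT(*)
FROM employees
WHERE years > 5
GROUP BY department

Note: WHERE filters rows before grouping.

Result:
  Engineering: 4
  Finance: 4
  Research: 2
  Support: 3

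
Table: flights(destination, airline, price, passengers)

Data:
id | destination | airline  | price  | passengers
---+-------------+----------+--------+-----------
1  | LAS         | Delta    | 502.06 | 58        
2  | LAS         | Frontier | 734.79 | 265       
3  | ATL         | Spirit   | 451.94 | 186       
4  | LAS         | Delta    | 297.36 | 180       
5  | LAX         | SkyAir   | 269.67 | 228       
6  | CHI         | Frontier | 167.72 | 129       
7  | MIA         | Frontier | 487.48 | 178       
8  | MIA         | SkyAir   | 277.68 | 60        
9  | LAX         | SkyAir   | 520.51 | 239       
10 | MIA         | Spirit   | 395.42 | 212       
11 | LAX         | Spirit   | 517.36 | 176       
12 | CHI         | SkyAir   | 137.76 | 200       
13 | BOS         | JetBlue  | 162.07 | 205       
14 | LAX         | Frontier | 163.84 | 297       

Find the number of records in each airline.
SELECT airline, COUNT(*) as count
FROM flights
GROUP BY airline

Result:
  Delta: 2
  Frontier: 4
  JetBlue: 1
  SkyAir: 4
  Spirit: 3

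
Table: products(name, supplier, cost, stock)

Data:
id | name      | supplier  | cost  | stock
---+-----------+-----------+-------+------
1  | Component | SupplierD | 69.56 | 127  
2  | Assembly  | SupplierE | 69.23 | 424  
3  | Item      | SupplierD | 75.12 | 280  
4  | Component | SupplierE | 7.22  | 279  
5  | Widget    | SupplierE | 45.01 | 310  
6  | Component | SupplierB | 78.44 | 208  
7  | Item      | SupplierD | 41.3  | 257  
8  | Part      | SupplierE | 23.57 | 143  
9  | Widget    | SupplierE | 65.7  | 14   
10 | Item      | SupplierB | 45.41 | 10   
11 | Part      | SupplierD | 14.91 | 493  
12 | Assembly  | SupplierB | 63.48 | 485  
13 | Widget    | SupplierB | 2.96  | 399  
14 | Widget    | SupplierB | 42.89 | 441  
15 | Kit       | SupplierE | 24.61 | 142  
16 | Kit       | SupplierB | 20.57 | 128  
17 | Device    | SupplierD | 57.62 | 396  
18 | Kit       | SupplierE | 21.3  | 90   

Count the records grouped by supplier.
SELECT supplier, COUNT(*) as count
FROM products
GROUP BY supplier

Result:
  SupplierB: 6
  SupplierD: 5
  SupplierE: 7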